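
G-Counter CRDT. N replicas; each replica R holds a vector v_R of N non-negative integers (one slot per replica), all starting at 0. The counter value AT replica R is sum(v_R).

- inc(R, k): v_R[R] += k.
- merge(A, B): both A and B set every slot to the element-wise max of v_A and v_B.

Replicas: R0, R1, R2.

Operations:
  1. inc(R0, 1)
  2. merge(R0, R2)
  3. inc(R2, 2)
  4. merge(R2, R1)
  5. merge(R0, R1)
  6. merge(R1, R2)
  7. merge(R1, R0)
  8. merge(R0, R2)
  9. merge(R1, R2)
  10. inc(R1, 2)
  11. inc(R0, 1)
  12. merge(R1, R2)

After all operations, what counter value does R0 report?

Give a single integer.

Op 1: inc R0 by 1 -> R0=(1,0,0) value=1
Op 2: merge R0<->R2 -> R0=(1,0,0) R2=(1,0,0)
Op 3: inc R2 by 2 -> R2=(1,0,2) value=3
Op 4: merge R2<->R1 -> R2=(1,0,2) R1=(1,0,2)
Op 5: merge R0<->R1 -> R0=(1,0,2) R1=(1,0,2)
Op 6: merge R1<->R2 -> R1=(1,0,2) R2=(1,0,2)
Op 7: merge R1<->R0 -> R1=(1,0,2) R0=(1,0,2)
Op 8: merge R0<->R2 -> R0=(1,0,2) R2=(1,0,2)
Op 9: merge R1<->R2 -> R1=(1,0,2) R2=(1,0,2)
Op 10: inc R1 by 2 -> R1=(1,2,2) value=5
Op 11: inc R0 by 1 -> R0=(2,0,2) value=4
Op 12: merge R1<->R2 -> R1=(1,2,2) R2=(1,2,2)

Answer: 4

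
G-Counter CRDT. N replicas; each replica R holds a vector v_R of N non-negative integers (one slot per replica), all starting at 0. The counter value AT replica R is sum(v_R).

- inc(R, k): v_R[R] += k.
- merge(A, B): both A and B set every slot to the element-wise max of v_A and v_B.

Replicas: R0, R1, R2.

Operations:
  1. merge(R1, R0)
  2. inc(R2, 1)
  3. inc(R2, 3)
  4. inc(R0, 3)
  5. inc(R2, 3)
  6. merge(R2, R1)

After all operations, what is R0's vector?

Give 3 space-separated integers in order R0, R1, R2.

Answer: 3 0 0

Derivation:
Op 1: merge R1<->R0 -> R1=(0,0,0) R0=(0,0,0)
Op 2: inc R2 by 1 -> R2=(0,0,1) value=1
Op 3: inc R2 by 3 -> R2=(0,0,4) value=4
Op 4: inc R0 by 3 -> R0=(3,0,0) value=3
Op 5: inc R2 by 3 -> R2=(0,0,7) value=7
Op 6: merge R2<->R1 -> R2=(0,0,7) R1=(0,0,7)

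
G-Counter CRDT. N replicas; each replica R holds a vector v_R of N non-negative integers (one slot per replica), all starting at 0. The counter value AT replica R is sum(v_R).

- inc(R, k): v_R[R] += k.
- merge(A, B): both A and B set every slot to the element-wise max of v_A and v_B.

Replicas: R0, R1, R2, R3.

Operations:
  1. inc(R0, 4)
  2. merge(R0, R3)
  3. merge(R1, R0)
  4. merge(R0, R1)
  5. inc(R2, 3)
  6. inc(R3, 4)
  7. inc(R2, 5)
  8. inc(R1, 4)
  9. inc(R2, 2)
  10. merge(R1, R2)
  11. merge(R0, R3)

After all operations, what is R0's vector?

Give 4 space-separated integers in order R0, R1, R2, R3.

Answer: 4 0 0 4

Derivation:
Op 1: inc R0 by 4 -> R0=(4,0,0,0) value=4
Op 2: merge R0<->R3 -> R0=(4,0,0,0) R3=(4,0,0,0)
Op 3: merge R1<->R0 -> R1=(4,0,0,0) R0=(4,0,0,0)
Op 4: merge R0<->R1 -> R0=(4,0,0,0) R1=(4,0,0,0)
Op 5: inc R2 by 3 -> R2=(0,0,3,0) value=3
Op 6: inc R3 by 4 -> R3=(4,0,0,4) value=8
Op 7: inc R2 by 5 -> R2=(0,0,8,0) value=8
Op 8: inc R1 by 4 -> R1=(4,4,0,0) value=8
Op 9: inc R2 by 2 -> R2=(0,0,10,0) value=10
Op 10: merge R1<->R2 -> R1=(4,4,10,0) R2=(4,4,10,0)
Op 11: merge R0<->R3 -> R0=(4,0,0,4) R3=(4,0,0,4)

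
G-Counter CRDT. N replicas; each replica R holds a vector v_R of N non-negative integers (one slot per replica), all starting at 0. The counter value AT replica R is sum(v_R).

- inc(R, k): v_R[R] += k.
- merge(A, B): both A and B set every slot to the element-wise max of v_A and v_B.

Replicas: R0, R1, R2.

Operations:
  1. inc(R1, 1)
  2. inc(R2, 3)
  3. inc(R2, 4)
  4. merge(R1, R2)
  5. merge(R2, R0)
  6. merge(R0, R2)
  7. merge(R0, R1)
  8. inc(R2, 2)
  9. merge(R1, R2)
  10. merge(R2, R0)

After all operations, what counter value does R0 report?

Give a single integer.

Op 1: inc R1 by 1 -> R1=(0,1,0) value=1
Op 2: inc R2 by 3 -> R2=(0,0,3) value=3
Op 3: inc R2 by 4 -> R2=(0,0,7) value=7
Op 4: merge R1<->R2 -> R1=(0,1,7) R2=(0,1,7)
Op 5: merge R2<->R0 -> R2=(0,1,7) R0=(0,1,7)
Op 6: merge R0<->R2 -> R0=(0,1,7) R2=(0,1,7)
Op 7: merge R0<->R1 -> R0=(0,1,7) R1=(0,1,7)
Op 8: inc R2 by 2 -> R2=(0,1,9) value=10
Op 9: merge R1<->R2 -> R1=(0,1,9) R2=(0,1,9)
Op 10: merge R2<->R0 -> R2=(0,1,9) R0=(0,1,9)

Answer: 10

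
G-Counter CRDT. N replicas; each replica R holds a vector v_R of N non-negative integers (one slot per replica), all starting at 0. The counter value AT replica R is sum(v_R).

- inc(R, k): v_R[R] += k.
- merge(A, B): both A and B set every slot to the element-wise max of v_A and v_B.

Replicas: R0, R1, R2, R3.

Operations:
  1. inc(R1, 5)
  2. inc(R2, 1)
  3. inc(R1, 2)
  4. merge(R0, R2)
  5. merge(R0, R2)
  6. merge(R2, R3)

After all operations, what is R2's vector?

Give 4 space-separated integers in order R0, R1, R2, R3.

Answer: 0 0 1 0

Derivation:
Op 1: inc R1 by 5 -> R1=(0,5,0,0) value=5
Op 2: inc R2 by 1 -> R2=(0,0,1,0) value=1
Op 3: inc R1 by 2 -> R1=(0,7,0,0) value=7
Op 4: merge R0<->R2 -> R0=(0,0,1,0) R2=(0,0,1,0)
Op 5: merge R0<->R2 -> R0=(0,0,1,0) R2=(0,0,1,0)
Op 6: merge R2<->R3 -> R2=(0,0,1,0) R3=(0,0,1,0)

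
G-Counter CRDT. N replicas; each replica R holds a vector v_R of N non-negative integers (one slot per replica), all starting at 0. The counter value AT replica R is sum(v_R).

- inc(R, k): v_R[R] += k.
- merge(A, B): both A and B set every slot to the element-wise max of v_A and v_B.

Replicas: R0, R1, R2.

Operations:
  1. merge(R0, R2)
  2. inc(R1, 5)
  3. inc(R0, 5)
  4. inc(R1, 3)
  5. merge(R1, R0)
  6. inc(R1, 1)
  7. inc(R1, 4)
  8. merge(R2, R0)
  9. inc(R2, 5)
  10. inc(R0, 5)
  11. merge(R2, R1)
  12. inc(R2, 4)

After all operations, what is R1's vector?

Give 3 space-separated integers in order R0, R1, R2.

Answer: 5 13 5

Derivation:
Op 1: merge R0<->R2 -> R0=(0,0,0) R2=(0,0,0)
Op 2: inc R1 by 5 -> R1=(0,5,0) value=5
Op 3: inc R0 by 5 -> R0=(5,0,0) value=5
Op 4: inc R1 by 3 -> R1=(0,8,0) value=8
Op 5: merge R1<->R0 -> R1=(5,8,0) R0=(5,8,0)
Op 6: inc R1 by 1 -> R1=(5,9,0) value=14
Op 7: inc R1 by 4 -> R1=(5,13,0) value=18
Op 8: merge R2<->R0 -> R2=(5,8,0) R0=(5,8,0)
Op 9: inc R2 by 5 -> R2=(5,8,5) value=18
Op 10: inc R0 by 5 -> R0=(10,8,0) value=18
Op 11: merge R2<->R1 -> R2=(5,13,5) R1=(5,13,5)
Op 12: inc R2 by 4 -> R2=(5,13,9) value=27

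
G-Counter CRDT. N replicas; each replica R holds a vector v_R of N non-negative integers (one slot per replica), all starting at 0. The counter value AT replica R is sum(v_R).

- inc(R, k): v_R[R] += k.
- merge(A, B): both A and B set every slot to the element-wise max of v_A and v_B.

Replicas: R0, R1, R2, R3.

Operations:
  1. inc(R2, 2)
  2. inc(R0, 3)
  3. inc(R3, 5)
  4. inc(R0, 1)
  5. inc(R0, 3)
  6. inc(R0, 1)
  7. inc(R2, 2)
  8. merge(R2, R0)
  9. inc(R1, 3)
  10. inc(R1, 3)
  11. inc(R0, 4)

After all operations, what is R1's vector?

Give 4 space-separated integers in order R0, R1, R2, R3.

Answer: 0 6 0 0

Derivation:
Op 1: inc R2 by 2 -> R2=(0,0,2,0) value=2
Op 2: inc R0 by 3 -> R0=(3,0,0,0) value=3
Op 3: inc R3 by 5 -> R3=(0,0,0,5) value=5
Op 4: inc R0 by 1 -> R0=(4,0,0,0) value=4
Op 5: inc R0 by 3 -> R0=(7,0,0,0) value=7
Op 6: inc R0 by 1 -> R0=(8,0,0,0) value=8
Op 7: inc R2 by 2 -> R2=(0,0,4,0) value=4
Op 8: merge R2<->R0 -> R2=(8,0,4,0) R0=(8,0,4,0)
Op 9: inc R1 by 3 -> R1=(0,3,0,0) value=3
Op 10: inc R1 by 3 -> R1=(0,6,0,0) value=6
Op 11: inc R0 by 4 -> R0=(12,0,4,0) value=16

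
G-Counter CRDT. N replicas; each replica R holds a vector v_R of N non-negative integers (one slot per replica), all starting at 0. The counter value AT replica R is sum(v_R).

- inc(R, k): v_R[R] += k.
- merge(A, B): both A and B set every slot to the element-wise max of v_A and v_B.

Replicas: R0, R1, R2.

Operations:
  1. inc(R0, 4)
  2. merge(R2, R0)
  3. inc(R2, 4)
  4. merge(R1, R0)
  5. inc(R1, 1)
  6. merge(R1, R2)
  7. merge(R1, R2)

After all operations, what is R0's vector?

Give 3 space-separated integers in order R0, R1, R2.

Op 1: inc R0 by 4 -> R0=(4,0,0) value=4
Op 2: merge R2<->R0 -> R2=(4,0,0) R0=(4,0,0)
Op 3: inc R2 by 4 -> R2=(4,0,4) value=8
Op 4: merge R1<->R0 -> R1=(4,0,0) R0=(4,0,0)
Op 5: inc R1 by 1 -> R1=(4,1,0) value=5
Op 6: merge R1<->R2 -> R1=(4,1,4) R2=(4,1,4)
Op 7: merge R1<->R2 -> R1=(4,1,4) R2=(4,1,4)

Answer: 4 0 0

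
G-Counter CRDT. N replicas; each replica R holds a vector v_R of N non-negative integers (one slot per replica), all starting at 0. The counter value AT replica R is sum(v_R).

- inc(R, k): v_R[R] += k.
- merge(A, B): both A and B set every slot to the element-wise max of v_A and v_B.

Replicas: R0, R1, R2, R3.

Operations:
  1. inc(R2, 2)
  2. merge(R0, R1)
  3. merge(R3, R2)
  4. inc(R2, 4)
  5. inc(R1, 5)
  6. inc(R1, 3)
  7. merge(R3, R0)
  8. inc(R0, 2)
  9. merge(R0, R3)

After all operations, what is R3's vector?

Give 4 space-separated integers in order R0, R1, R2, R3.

Op 1: inc R2 by 2 -> R2=(0,0,2,0) value=2
Op 2: merge R0<->R1 -> R0=(0,0,0,0) R1=(0,0,0,0)
Op 3: merge R3<->R2 -> R3=(0,0,2,0) R2=(0,0,2,0)
Op 4: inc R2 by 4 -> R2=(0,0,6,0) value=6
Op 5: inc R1 by 5 -> R1=(0,5,0,0) value=5
Op 6: inc R1 by 3 -> R1=(0,8,0,0) value=8
Op 7: merge R3<->R0 -> R3=(0,0,2,0) R0=(0,0,2,0)
Op 8: inc R0 by 2 -> R0=(2,0,2,0) value=4
Op 9: merge R0<->R3 -> R0=(2,0,2,0) R3=(2,0,2,0)

Answer: 2 0 2 0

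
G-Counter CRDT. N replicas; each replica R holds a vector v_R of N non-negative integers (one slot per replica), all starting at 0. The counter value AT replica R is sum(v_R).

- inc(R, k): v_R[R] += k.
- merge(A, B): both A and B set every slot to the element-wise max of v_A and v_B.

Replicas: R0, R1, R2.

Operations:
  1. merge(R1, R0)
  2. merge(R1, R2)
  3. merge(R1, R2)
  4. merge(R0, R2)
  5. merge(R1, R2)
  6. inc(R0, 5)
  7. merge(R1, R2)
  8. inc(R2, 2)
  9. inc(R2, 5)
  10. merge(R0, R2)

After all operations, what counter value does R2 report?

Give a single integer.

Answer: 12

Derivation:
Op 1: merge R1<->R0 -> R1=(0,0,0) R0=(0,0,0)
Op 2: merge R1<->R2 -> R1=(0,0,0) R2=(0,0,0)
Op 3: merge R1<->R2 -> R1=(0,0,0) R2=(0,0,0)
Op 4: merge R0<->R2 -> R0=(0,0,0) R2=(0,0,0)
Op 5: merge R1<->R2 -> R1=(0,0,0) R2=(0,0,0)
Op 6: inc R0 by 5 -> R0=(5,0,0) value=5
Op 7: merge R1<->R2 -> R1=(0,0,0) R2=(0,0,0)
Op 8: inc R2 by 2 -> R2=(0,0,2) value=2
Op 9: inc R2 by 5 -> R2=(0,0,7) value=7
Op 10: merge R0<->R2 -> R0=(5,0,7) R2=(5,0,7)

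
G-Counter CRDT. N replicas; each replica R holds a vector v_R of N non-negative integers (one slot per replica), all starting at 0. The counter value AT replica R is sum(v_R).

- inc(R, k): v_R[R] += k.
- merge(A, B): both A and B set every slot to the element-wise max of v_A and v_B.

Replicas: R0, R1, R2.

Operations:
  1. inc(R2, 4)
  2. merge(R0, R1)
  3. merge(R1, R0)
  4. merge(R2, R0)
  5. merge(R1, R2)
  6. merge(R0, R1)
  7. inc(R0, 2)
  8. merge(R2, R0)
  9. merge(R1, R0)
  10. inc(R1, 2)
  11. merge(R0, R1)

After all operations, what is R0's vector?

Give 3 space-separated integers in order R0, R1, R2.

Op 1: inc R2 by 4 -> R2=(0,0,4) value=4
Op 2: merge R0<->R1 -> R0=(0,0,0) R1=(0,0,0)
Op 3: merge R1<->R0 -> R1=(0,0,0) R0=(0,0,0)
Op 4: merge R2<->R0 -> R2=(0,0,4) R0=(0,0,4)
Op 5: merge R1<->R2 -> R1=(0,0,4) R2=(0,0,4)
Op 6: merge R0<->R1 -> R0=(0,0,4) R1=(0,0,4)
Op 7: inc R0 by 2 -> R0=(2,0,4) value=6
Op 8: merge R2<->R0 -> R2=(2,0,4) R0=(2,0,4)
Op 9: merge R1<->R0 -> R1=(2,0,4) R0=(2,0,4)
Op 10: inc R1 by 2 -> R1=(2,2,4) value=8
Op 11: merge R0<->R1 -> R0=(2,2,4) R1=(2,2,4)

Answer: 2 2 4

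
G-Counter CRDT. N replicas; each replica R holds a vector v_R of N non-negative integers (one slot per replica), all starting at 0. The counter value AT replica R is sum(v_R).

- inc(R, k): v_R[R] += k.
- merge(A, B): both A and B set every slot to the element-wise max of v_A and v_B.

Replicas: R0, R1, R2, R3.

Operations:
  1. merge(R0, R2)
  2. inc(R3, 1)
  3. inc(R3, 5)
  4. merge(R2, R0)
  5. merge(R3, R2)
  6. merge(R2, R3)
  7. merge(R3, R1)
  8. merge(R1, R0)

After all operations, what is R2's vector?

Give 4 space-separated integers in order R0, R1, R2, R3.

Op 1: merge R0<->R2 -> R0=(0,0,0,0) R2=(0,0,0,0)
Op 2: inc R3 by 1 -> R3=(0,0,0,1) value=1
Op 3: inc R3 by 5 -> R3=(0,0,0,6) value=6
Op 4: merge R2<->R0 -> R2=(0,0,0,0) R0=(0,0,0,0)
Op 5: merge R3<->R2 -> R3=(0,0,0,6) R2=(0,0,0,6)
Op 6: merge R2<->R3 -> R2=(0,0,0,6) R3=(0,0,0,6)
Op 7: merge R3<->R1 -> R3=(0,0,0,6) R1=(0,0,0,6)
Op 8: merge R1<->R0 -> R1=(0,0,0,6) R0=(0,0,0,6)

Answer: 0 0 0 6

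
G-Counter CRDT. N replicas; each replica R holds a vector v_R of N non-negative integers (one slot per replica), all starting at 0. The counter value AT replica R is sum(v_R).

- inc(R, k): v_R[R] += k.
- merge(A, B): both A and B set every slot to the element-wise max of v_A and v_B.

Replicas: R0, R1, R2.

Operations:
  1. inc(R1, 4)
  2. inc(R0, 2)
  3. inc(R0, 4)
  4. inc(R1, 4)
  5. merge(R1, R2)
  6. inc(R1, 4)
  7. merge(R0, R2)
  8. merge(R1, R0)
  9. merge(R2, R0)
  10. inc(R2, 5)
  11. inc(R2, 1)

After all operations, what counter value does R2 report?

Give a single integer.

Op 1: inc R1 by 4 -> R1=(0,4,0) value=4
Op 2: inc R0 by 2 -> R0=(2,0,0) value=2
Op 3: inc R0 by 4 -> R0=(6,0,0) value=6
Op 4: inc R1 by 4 -> R1=(0,8,0) value=8
Op 5: merge R1<->R2 -> R1=(0,8,0) R2=(0,8,0)
Op 6: inc R1 by 4 -> R1=(0,12,0) value=12
Op 7: merge R0<->R2 -> R0=(6,8,0) R2=(6,8,0)
Op 8: merge R1<->R0 -> R1=(6,12,0) R0=(6,12,0)
Op 9: merge R2<->R0 -> R2=(6,12,0) R0=(6,12,0)
Op 10: inc R2 by 5 -> R2=(6,12,5) value=23
Op 11: inc R2 by 1 -> R2=(6,12,6) value=24

Answer: 24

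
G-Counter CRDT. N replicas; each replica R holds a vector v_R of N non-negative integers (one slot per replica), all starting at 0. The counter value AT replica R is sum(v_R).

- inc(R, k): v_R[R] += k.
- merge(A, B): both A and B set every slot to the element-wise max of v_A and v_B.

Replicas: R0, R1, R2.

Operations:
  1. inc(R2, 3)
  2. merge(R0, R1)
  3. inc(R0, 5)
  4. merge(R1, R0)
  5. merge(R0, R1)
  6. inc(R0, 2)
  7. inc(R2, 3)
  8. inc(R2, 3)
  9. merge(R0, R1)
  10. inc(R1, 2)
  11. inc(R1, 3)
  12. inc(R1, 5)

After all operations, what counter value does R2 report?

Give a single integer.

Answer: 9

Derivation:
Op 1: inc R2 by 3 -> R2=(0,0,3) value=3
Op 2: merge R0<->R1 -> R0=(0,0,0) R1=(0,0,0)
Op 3: inc R0 by 5 -> R0=(5,0,0) value=5
Op 4: merge R1<->R0 -> R1=(5,0,0) R0=(5,0,0)
Op 5: merge R0<->R1 -> R0=(5,0,0) R1=(5,0,0)
Op 6: inc R0 by 2 -> R0=(7,0,0) value=7
Op 7: inc R2 by 3 -> R2=(0,0,6) value=6
Op 8: inc R2 by 3 -> R2=(0,0,9) value=9
Op 9: merge R0<->R1 -> R0=(7,0,0) R1=(7,0,0)
Op 10: inc R1 by 2 -> R1=(7,2,0) value=9
Op 11: inc R1 by 3 -> R1=(7,5,0) value=12
Op 12: inc R1 by 5 -> R1=(7,10,0) value=17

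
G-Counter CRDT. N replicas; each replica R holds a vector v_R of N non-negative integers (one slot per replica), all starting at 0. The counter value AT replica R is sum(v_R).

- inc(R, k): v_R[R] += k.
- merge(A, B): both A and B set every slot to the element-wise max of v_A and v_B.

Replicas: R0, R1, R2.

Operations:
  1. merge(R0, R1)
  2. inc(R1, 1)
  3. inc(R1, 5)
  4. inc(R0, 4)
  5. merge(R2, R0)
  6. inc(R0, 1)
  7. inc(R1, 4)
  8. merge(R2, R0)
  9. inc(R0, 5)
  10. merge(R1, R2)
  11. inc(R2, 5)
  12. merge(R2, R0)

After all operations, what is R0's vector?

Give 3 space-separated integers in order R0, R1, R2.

Op 1: merge R0<->R1 -> R0=(0,0,0) R1=(0,0,0)
Op 2: inc R1 by 1 -> R1=(0,1,0) value=1
Op 3: inc R1 by 5 -> R1=(0,6,0) value=6
Op 4: inc R0 by 4 -> R0=(4,0,0) value=4
Op 5: merge R2<->R0 -> R2=(4,0,0) R0=(4,0,0)
Op 6: inc R0 by 1 -> R0=(5,0,0) value=5
Op 7: inc R1 by 4 -> R1=(0,10,0) value=10
Op 8: merge R2<->R0 -> R2=(5,0,0) R0=(5,0,0)
Op 9: inc R0 by 5 -> R0=(10,0,0) value=10
Op 10: merge R1<->R2 -> R1=(5,10,0) R2=(5,10,0)
Op 11: inc R2 by 5 -> R2=(5,10,5) value=20
Op 12: merge R2<->R0 -> R2=(10,10,5) R0=(10,10,5)

Answer: 10 10 5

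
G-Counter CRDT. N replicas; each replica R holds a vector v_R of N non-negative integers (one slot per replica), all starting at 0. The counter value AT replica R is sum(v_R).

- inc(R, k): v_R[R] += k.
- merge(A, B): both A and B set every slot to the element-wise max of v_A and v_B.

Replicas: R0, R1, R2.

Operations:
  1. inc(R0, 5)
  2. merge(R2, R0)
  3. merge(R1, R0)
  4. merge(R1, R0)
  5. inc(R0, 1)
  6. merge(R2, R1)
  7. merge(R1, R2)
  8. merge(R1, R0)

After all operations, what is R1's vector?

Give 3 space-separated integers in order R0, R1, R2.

Op 1: inc R0 by 5 -> R0=(5,0,0) value=5
Op 2: merge R2<->R0 -> R2=(5,0,0) R0=(5,0,0)
Op 3: merge R1<->R0 -> R1=(5,0,0) R0=(5,0,0)
Op 4: merge R1<->R0 -> R1=(5,0,0) R0=(5,0,0)
Op 5: inc R0 by 1 -> R0=(6,0,0) value=6
Op 6: merge R2<->R1 -> R2=(5,0,0) R1=(5,0,0)
Op 7: merge R1<->R2 -> R1=(5,0,0) R2=(5,0,0)
Op 8: merge R1<->R0 -> R1=(6,0,0) R0=(6,0,0)

Answer: 6 0 0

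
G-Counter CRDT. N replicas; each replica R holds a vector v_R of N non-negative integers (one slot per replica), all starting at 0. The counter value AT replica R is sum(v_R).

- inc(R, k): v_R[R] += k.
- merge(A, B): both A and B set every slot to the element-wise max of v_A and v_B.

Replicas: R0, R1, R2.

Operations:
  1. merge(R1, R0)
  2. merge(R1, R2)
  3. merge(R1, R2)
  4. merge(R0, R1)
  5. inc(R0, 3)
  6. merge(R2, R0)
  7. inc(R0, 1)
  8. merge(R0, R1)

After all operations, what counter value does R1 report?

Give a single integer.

Answer: 4

Derivation:
Op 1: merge R1<->R0 -> R1=(0,0,0) R0=(0,0,0)
Op 2: merge R1<->R2 -> R1=(0,0,0) R2=(0,0,0)
Op 3: merge R1<->R2 -> R1=(0,0,0) R2=(0,0,0)
Op 4: merge R0<->R1 -> R0=(0,0,0) R1=(0,0,0)
Op 5: inc R0 by 3 -> R0=(3,0,0) value=3
Op 6: merge R2<->R0 -> R2=(3,0,0) R0=(3,0,0)
Op 7: inc R0 by 1 -> R0=(4,0,0) value=4
Op 8: merge R0<->R1 -> R0=(4,0,0) R1=(4,0,0)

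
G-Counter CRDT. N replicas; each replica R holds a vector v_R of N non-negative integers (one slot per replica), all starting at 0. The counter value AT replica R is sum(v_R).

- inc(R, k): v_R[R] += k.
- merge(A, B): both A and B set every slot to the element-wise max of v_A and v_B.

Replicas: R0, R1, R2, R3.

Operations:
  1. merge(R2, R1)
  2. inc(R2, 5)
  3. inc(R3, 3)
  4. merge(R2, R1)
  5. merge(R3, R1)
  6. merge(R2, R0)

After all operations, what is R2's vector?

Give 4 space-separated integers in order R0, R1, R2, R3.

Op 1: merge R2<->R1 -> R2=(0,0,0,0) R1=(0,0,0,0)
Op 2: inc R2 by 5 -> R2=(0,0,5,0) value=5
Op 3: inc R3 by 3 -> R3=(0,0,0,3) value=3
Op 4: merge R2<->R1 -> R2=(0,0,5,0) R1=(0,0,5,0)
Op 5: merge R3<->R1 -> R3=(0,0,5,3) R1=(0,0,5,3)
Op 6: merge R2<->R0 -> R2=(0,0,5,0) R0=(0,0,5,0)

Answer: 0 0 5 0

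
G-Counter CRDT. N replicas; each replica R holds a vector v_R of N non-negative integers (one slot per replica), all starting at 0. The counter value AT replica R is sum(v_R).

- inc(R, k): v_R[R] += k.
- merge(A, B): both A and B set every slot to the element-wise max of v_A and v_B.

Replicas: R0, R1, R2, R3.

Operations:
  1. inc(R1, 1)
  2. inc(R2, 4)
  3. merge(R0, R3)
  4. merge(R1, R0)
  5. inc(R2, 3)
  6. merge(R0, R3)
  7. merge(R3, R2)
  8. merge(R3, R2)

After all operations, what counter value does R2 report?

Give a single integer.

Answer: 8

Derivation:
Op 1: inc R1 by 1 -> R1=(0,1,0,0) value=1
Op 2: inc R2 by 4 -> R2=(0,0,4,0) value=4
Op 3: merge R0<->R3 -> R0=(0,0,0,0) R3=(0,0,0,0)
Op 4: merge R1<->R0 -> R1=(0,1,0,0) R0=(0,1,0,0)
Op 5: inc R2 by 3 -> R2=(0,0,7,0) value=7
Op 6: merge R0<->R3 -> R0=(0,1,0,0) R3=(0,1,0,0)
Op 7: merge R3<->R2 -> R3=(0,1,7,0) R2=(0,1,7,0)
Op 8: merge R3<->R2 -> R3=(0,1,7,0) R2=(0,1,7,0)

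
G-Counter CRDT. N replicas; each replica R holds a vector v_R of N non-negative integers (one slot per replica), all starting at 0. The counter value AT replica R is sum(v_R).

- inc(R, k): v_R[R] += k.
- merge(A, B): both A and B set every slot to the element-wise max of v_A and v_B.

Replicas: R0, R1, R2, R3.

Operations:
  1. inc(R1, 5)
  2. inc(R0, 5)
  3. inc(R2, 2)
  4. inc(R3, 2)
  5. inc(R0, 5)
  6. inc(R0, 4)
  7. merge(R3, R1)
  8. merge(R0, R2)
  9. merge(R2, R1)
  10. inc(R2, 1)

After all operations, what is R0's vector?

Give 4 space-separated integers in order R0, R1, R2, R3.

Answer: 14 0 2 0

Derivation:
Op 1: inc R1 by 5 -> R1=(0,5,0,0) value=5
Op 2: inc R0 by 5 -> R0=(5,0,0,0) value=5
Op 3: inc R2 by 2 -> R2=(0,0,2,0) value=2
Op 4: inc R3 by 2 -> R3=(0,0,0,2) value=2
Op 5: inc R0 by 5 -> R0=(10,0,0,0) value=10
Op 6: inc R0 by 4 -> R0=(14,0,0,0) value=14
Op 7: merge R3<->R1 -> R3=(0,5,0,2) R1=(0,5,0,2)
Op 8: merge R0<->R2 -> R0=(14,0,2,0) R2=(14,0,2,0)
Op 9: merge R2<->R1 -> R2=(14,5,2,2) R1=(14,5,2,2)
Op 10: inc R2 by 1 -> R2=(14,5,3,2) value=24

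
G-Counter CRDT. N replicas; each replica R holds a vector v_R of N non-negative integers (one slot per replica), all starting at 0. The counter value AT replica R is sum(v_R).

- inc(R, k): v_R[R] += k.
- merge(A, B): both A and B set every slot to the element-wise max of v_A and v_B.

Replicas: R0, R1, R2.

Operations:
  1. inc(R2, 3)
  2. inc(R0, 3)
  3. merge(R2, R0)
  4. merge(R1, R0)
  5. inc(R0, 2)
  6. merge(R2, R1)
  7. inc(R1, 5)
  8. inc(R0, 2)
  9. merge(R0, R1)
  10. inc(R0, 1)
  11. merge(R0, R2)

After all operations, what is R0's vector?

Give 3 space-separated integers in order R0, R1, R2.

Op 1: inc R2 by 3 -> R2=(0,0,3) value=3
Op 2: inc R0 by 3 -> R0=(3,0,0) value=3
Op 3: merge R2<->R0 -> R2=(3,0,3) R0=(3,0,3)
Op 4: merge R1<->R0 -> R1=(3,0,3) R0=(3,0,3)
Op 5: inc R0 by 2 -> R0=(5,0,3) value=8
Op 6: merge R2<->R1 -> R2=(3,0,3) R1=(3,0,3)
Op 7: inc R1 by 5 -> R1=(3,5,3) value=11
Op 8: inc R0 by 2 -> R0=(7,0,3) value=10
Op 9: merge R0<->R1 -> R0=(7,5,3) R1=(7,5,3)
Op 10: inc R0 by 1 -> R0=(8,5,3) value=16
Op 11: merge R0<->R2 -> R0=(8,5,3) R2=(8,5,3)

Answer: 8 5 3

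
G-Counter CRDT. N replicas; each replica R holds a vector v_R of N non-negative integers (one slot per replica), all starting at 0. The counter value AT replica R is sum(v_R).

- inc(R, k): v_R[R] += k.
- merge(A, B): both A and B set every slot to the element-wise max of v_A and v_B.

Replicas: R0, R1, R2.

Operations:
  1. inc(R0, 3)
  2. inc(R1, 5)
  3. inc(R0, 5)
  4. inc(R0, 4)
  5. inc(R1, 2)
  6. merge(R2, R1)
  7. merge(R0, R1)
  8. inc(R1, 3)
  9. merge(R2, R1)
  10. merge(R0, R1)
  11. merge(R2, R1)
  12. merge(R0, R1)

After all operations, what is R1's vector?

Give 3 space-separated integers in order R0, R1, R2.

Answer: 12 10 0

Derivation:
Op 1: inc R0 by 3 -> R0=(3,0,0) value=3
Op 2: inc R1 by 5 -> R1=(0,5,0) value=5
Op 3: inc R0 by 5 -> R0=(8,0,0) value=8
Op 4: inc R0 by 4 -> R0=(12,0,0) value=12
Op 5: inc R1 by 2 -> R1=(0,7,0) value=7
Op 6: merge R2<->R1 -> R2=(0,7,0) R1=(0,7,0)
Op 7: merge R0<->R1 -> R0=(12,7,0) R1=(12,7,0)
Op 8: inc R1 by 3 -> R1=(12,10,0) value=22
Op 9: merge R2<->R1 -> R2=(12,10,0) R1=(12,10,0)
Op 10: merge R0<->R1 -> R0=(12,10,0) R1=(12,10,0)
Op 11: merge R2<->R1 -> R2=(12,10,0) R1=(12,10,0)
Op 12: merge R0<->R1 -> R0=(12,10,0) R1=(12,10,0)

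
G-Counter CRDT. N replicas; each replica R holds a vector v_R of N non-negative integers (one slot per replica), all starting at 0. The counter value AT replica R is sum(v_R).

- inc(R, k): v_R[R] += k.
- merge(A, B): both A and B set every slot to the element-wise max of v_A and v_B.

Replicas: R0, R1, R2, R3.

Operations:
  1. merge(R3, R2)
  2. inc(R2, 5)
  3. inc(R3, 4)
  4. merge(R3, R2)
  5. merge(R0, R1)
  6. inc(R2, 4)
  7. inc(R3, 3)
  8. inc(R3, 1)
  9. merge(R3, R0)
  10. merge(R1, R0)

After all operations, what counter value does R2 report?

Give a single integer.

Answer: 13

Derivation:
Op 1: merge R3<->R2 -> R3=(0,0,0,0) R2=(0,0,0,0)
Op 2: inc R2 by 5 -> R2=(0,0,5,0) value=5
Op 3: inc R3 by 4 -> R3=(0,0,0,4) value=4
Op 4: merge R3<->R2 -> R3=(0,0,5,4) R2=(0,0,5,4)
Op 5: merge R0<->R1 -> R0=(0,0,0,0) R1=(0,0,0,0)
Op 6: inc R2 by 4 -> R2=(0,0,9,4) value=13
Op 7: inc R3 by 3 -> R3=(0,0,5,7) value=12
Op 8: inc R3 by 1 -> R3=(0,0,5,8) value=13
Op 9: merge R3<->R0 -> R3=(0,0,5,8) R0=(0,0,5,8)
Op 10: merge R1<->R0 -> R1=(0,0,5,8) R0=(0,0,5,8)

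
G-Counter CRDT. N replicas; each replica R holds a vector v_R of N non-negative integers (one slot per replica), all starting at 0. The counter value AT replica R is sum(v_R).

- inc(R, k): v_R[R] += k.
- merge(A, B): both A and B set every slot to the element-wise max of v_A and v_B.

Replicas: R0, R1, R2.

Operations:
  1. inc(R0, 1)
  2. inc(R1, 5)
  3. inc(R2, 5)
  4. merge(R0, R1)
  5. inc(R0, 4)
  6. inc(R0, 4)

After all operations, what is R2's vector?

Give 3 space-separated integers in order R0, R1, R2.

Answer: 0 0 5

Derivation:
Op 1: inc R0 by 1 -> R0=(1,0,0) value=1
Op 2: inc R1 by 5 -> R1=(0,5,0) value=5
Op 3: inc R2 by 5 -> R2=(0,0,5) value=5
Op 4: merge R0<->R1 -> R0=(1,5,0) R1=(1,5,0)
Op 5: inc R0 by 4 -> R0=(5,5,0) value=10
Op 6: inc R0 by 4 -> R0=(9,5,0) value=14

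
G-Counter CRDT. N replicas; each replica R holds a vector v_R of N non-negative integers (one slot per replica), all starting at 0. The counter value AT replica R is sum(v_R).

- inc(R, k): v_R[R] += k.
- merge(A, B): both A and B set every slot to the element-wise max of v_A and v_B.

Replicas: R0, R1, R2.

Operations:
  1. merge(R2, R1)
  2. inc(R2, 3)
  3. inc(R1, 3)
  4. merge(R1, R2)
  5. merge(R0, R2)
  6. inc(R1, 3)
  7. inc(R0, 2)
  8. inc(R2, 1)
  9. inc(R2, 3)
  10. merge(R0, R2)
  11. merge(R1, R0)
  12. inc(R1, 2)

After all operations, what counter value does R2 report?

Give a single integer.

Op 1: merge R2<->R1 -> R2=(0,0,0) R1=(0,0,0)
Op 2: inc R2 by 3 -> R2=(0,0,3) value=3
Op 3: inc R1 by 3 -> R1=(0,3,0) value=3
Op 4: merge R1<->R2 -> R1=(0,3,3) R2=(0,3,3)
Op 5: merge R0<->R2 -> R0=(0,3,3) R2=(0,3,3)
Op 6: inc R1 by 3 -> R1=(0,6,3) value=9
Op 7: inc R0 by 2 -> R0=(2,3,3) value=8
Op 8: inc R2 by 1 -> R2=(0,3,4) value=7
Op 9: inc R2 by 3 -> R2=(0,3,7) value=10
Op 10: merge R0<->R2 -> R0=(2,3,7) R2=(2,3,7)
Op 11: merge R1<->R0 -> R1=(2,6,7) R0=(2,6,7)
Op 12: inc R1 by 2 -> R1=(2,8,7) value=17

Answer: 12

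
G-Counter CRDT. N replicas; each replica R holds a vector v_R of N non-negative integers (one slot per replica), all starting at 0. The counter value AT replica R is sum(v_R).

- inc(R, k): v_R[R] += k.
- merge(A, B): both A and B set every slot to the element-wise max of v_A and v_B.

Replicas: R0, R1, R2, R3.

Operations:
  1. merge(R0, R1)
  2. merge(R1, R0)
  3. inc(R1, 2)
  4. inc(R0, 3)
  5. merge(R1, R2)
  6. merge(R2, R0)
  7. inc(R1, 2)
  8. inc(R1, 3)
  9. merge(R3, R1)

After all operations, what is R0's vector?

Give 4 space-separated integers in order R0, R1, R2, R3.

Op 1: merge R0<->R1 -> R0=(0,0,0,0) R1=(0,0,0,0)
Op 2: merge R1<->R0 -> R1=(0,0,0,0) R0=(0,0,0,0)
Op 3: inc R1 by 2 -> R1=(0,2,0,0) value=2
Op 4: inc R0 by 3 -> R0=(3,0,0,0) value=3
Op 5: merge R1<->R2 -> R1=(0,2,0,0) R2=(0,2,0,0)
Op 6: merge R2<->R0 -> R2=(3,2,0,0) R0=(3,2,0,0)
Op 7: inc R1 by 2 -> R1=(0,4,0,0) value=4
Op 8: inc R1 by 3 -> R1=(0,7,0,0) value=7
Op 9: merge R3<->R1 -> R3=(0,7,0,0) R1=(0,7,0,0)

Answer: 3 2 0 0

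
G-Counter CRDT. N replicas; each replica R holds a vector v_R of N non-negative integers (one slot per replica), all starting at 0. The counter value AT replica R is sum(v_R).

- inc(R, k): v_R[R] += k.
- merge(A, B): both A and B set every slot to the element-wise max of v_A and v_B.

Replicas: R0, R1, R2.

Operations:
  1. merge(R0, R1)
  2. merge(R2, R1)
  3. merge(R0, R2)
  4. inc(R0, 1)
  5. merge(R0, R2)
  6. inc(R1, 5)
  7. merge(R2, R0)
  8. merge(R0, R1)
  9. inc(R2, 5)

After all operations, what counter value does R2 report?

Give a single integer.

Op 1: merge R0<->R1 -> R0=(0,0,0) R1=(0,0,0)
Op 2: merge R2<->R1 -> R2=(0,0,0) R1=(0,0,0)
Op 3: merge R0<->R2 -> R0=(0,0,0) R2=(0,0,0)
Op 4: inc R0 by 1 -> R0=(1,0,0) value=1
Op 5: merge R0<->R2 -> R0=(1,0,0) R2=(1,0,0)
Op 6: inc R1 by 5 -> R1=(0,5,0) value=5
Op 7: merge R2<->R0 -> R2=(1,0,0) R0=(1,0,0)
Op 8: merge R0<->R1 -> R0=(1,5,0) R1=(1,5,0)
Op 9: inc R2 by 5 -> R2=(1,0,5) value=6

Answer: 6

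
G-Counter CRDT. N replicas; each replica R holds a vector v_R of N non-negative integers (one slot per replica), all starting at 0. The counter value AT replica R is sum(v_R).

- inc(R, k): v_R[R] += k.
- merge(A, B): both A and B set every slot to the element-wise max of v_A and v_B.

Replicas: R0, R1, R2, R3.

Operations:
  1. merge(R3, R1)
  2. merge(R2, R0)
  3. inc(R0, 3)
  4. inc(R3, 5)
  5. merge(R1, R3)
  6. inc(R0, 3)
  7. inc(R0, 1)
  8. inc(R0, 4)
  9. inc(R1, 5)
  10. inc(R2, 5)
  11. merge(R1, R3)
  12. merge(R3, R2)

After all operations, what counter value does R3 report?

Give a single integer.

Answer: 15

Derivation:
Op 1: merge R3<->R1 -> R3=(0,0,0,0) R1=(0,0,0,0)
Op 2: merge R2<->R0 -> R2=(0,0,0,0) R0=(0,0,0,0)
Op 3: inc R0 by 3 -> R0=(3,0,0,0) value=3
Op 4: inc R3 by 5 -> R3=(0,0,0,5) value=5
Op 5: merge R1<->R3 -> R1=(0,0,0,5) R3=(0,0,0,5)
Op 6: inc R0 by 3 -> R0=(6,0,0,0) value=6
Op 7: inc R0 by 1 -> R0=(7,0,0,0) value=7
Op 8: inc R0 by 4 -> R0=(11,0,0,0) value=11
Op 9: inc R1 by 5 -> R1=(0,5,0,5) value=10
Op 10: inc R2 by 5 -> R2=(0,0,5,0) value=5
Op 11: merge R1<->R3 -> R1=(0,5,0,5) R3=(0,5,0,5)
Op 12: merge R3<->R2 -> R3=(0,5,5,5) R2=(0,5,5,5)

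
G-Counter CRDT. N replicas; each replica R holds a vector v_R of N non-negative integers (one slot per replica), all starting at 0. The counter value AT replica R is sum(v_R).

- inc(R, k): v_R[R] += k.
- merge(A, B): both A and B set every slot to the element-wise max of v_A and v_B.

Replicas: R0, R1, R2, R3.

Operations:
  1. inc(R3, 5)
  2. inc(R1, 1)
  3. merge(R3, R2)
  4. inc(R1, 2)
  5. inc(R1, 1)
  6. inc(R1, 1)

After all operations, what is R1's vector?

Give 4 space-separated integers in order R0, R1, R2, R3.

Answer: 0 5 0 0

Derivation:
Op 1: inc R3 by 5 -> R3=(0,0,0,5) value=5
Op 2: inc R1 by 1 -> R1=(0,1,0,0) value=1
Op 3: merge R3<->R2 -> R3=(0,0,0,5) R2=(0,0,0,5)
Op 4: inc R1 by 2 -> R1=(0,3,0,0) value=3
Op 5: inc R1 by 1 -> R1=(0,4,0,0) value=4
Op 6: inc R1 by 1 -> R1=(0,5,0,0) value=5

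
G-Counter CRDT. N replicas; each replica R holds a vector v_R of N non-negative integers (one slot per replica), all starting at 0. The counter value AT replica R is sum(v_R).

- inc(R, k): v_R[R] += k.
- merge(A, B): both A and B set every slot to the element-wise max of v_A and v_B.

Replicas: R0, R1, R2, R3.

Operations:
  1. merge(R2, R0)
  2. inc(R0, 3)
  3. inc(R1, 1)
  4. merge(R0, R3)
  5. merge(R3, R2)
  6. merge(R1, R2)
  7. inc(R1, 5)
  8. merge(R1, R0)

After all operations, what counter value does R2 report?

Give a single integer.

Answer: 4

Derivation:
Op 1: merge R2<->R0 -> R2=(0,0,0,0) R0=(0,0,0,0)
Op 2: inc R0 by 3 -> R0=(3,0,0,0) value=3
Op 3: inc R1 by 1 -> R1=(0,1,0,0) value=1
Op 4: merge R0<->R3 -> R0=(3,0,0,0) R3=(3,0,0,0)
Op 5: merge R3<->R2 -> R3=(3,0,0,0) R2=(3,0,0,0)
Op 6: merge R1<->R2 -> R1=(3,1,0,0) R2=(3,1,0,0)
Op 7: inc R1 by 5 -> R1=(3,6,0,0) value=9
Op 8: merge R1<->R0 -> R1=(3,6,0,0) R0=(3,6,0,0)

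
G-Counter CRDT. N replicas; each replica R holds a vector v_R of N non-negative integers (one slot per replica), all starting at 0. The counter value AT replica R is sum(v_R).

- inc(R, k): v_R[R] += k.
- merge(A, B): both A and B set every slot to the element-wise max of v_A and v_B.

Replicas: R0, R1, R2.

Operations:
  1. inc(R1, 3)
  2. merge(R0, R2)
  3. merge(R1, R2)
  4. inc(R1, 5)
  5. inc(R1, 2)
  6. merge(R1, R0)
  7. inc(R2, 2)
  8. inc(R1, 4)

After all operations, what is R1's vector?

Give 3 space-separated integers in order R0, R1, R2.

Op 1: inc R1 by 3 -> R1=(0,3,0) value=3
Op 2: merge R0<->R2 -> R0=(0,0,0) R2=(0,0,0)
Op 3: merge R1<->R2 -> R1=(0,3,0) R2=(0,3,0)
Op 4: inc R1 by 5 -> R1=(0,8,0) value=8
Op 5: inc R1 by 2 -> R1=(0,10,0) value=10
Op 6: merge R1<->R0 -> R1=(0,10,0) R0=(0,10,0)
Op 7: inc R2 by 2 -> R2=(0,3,2) value=5
Op 8: inc R1 by 4 -> R1=(0,14,0) value=14

Answer: 0 14 0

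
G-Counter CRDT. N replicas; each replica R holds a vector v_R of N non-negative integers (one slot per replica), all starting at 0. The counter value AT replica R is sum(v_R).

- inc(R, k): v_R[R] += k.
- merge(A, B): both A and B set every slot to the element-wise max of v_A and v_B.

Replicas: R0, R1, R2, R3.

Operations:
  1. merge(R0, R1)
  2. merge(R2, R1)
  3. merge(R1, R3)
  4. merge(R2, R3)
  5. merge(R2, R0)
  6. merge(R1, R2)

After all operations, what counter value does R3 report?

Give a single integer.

Answer: 0

Derivation:
Op 1: merge R0<->R1 -> R0=(0,0,0,0) R1=(0,0,0,0)
Op 2: merge R2<->R1 -> R2=(0,0,0,0) R1=(0,0,0,0)
Op 3: merge R1<->R3 -> R1=(0,0,0,0) R3=(0,0,0,0)
Op 4: merge R2<->R3 -> R2=(0,0,0,0) R3=(0,0,0,0)
Op 5: merge R2<->R0 -> R2=(0,0,0,0) R0=(0,0,0,0)
Op 6: merge R1<->R2 -> R1=(0,0,0,0) R2=(0,0,0,0)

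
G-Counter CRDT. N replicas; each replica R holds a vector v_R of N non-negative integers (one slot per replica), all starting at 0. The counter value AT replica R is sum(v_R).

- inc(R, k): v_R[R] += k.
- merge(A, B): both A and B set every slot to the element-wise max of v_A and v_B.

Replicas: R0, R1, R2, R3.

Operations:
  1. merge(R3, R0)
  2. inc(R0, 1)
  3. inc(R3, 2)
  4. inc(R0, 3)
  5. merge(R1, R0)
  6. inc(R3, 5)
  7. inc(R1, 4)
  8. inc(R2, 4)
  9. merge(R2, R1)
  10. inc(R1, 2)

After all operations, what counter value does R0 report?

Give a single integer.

Answer: 4

Derivation:
Op 1: merge R3<->R0 -> R3=(0,0,0,0) R0=(0,0,0,0)
Op 2: inc R0 by 1 -> R0=(1,0,0,0) value=1
Op 3: inc R3 by 2 -> R3=(0,0,0,2) value=2
Op 4: inc R0 by 3 -> R0=(4,0,0,0) value=4
Op 5: merge R1<->R0 -> R1=(4,0,0,0) R0=(4,0,0,0)
Op 6: inc R3 by 5 -> R3=(0,0,0,7) value=7
Op 7: inc R1 by 4 -> R1=(4,4,0,0) value=8
Op 8: inc R2 by 4 -> R2=(0,0,4,0) value=4
Op 9: merge R2<->R1 -> R2=(4,4,4,0) R1=(4,4,4,0)
Op 10: inc R1 by 2 -> R1=(4,6,4,0) value=14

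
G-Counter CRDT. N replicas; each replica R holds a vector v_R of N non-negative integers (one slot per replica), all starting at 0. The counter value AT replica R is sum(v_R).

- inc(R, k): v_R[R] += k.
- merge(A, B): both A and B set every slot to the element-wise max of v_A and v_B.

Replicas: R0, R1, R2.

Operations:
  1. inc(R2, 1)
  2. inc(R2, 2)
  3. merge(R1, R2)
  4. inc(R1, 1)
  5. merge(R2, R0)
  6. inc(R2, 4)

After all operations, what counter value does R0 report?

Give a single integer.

Op 1: inc R2 by 1 -> R2=(0,0,1) value=1
Op 2: inc R2 by 2 -> R2=(0,0,3) value=3
Op 3: merge R1<->R2 -> R1=(0,0,3) R2=(0,0,3)
Op 4: inc R1 by 1 -> R1=(0,1,3) value=4
Op 5: merge R2<->R0 -> R2=(0,0,3) R0=(0,0,3)
Op 6: inc R2 by 4 -> R2=(0,0,7) value=7

Answer: 3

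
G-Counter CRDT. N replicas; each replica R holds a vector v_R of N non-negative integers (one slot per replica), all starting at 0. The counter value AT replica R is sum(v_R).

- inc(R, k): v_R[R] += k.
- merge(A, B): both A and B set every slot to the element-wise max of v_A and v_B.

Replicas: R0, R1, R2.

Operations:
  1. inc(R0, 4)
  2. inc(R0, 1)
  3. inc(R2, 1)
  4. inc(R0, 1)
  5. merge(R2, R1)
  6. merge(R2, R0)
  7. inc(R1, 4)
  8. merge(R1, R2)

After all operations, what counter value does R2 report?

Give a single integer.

Op 1: inc R0 by 4 -> R0=(4,0,0) value=4
Op 2: inc R0 by 1 -> R0=(5,0,0) value=5
Op 3: inc R2 by 1 -> R2=(0,0,1) value=1
Op 4: inc R0 by 1 -> R0=(6,0,0) value=6
Op 5: merge R2<->R1 -> R2=(0,0,1) R1=(0,0,1)
Op 6: merge R2<->R0 -> R2=(6,0,1) R0=(6,0,1)
Op 7: inc R1 by 4 -> R1=(0,4,1) value=5
Op 8: merge R1<->R2 -> R1=(6,4,1) R2=(6,4,1)

Answer: 11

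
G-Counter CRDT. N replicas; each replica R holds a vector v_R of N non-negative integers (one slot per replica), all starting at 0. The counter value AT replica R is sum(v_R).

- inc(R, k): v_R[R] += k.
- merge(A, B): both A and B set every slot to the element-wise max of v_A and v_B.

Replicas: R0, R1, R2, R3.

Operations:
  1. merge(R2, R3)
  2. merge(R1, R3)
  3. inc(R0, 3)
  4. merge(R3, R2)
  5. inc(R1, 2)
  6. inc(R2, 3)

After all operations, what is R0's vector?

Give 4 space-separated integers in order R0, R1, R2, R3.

Answer: 3 0 0 0

Derivation:
Op 1: merge R2<->R3 -> R2=(0,0,0,0) R3=(0,0,0,0)
Op 2: merge R1<->R3 -> R1=(0,0,0,0) R3=(0,0,0,0)
Op 3: inc R0 by 3 -> R0=(3,0,0,0) value=3
Op 4: merge R3<->R2 -> R3=(0,0,0,0) R2=(0,0,0,0)
Op 5: inc R1 by 2 -> R1=(0,2,0,0) value=2
Op 6: inc R2 by 3 -> R2=(0,0,3,0) value=3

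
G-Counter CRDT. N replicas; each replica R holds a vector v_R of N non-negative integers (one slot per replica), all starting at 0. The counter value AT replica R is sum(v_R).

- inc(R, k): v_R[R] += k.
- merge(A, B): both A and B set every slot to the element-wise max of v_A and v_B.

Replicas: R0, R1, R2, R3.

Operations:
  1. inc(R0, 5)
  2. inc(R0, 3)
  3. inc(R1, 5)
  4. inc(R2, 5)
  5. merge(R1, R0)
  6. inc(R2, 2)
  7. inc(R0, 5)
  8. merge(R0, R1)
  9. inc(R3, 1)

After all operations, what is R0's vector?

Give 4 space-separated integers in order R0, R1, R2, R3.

Answer: 13 5 0 0

Derivation:
Op 1: inc R0 by 5 -> R0=(5,0,0,0) value=5
Op 2: inc R0 by 3 -> R0=(8,0,0,0) value=8
Op 3: inc R1 by 5 -> R1=(0,5,0,0) value=5
Op 4: inc R2 by 5 -> R2=(0,0,5,0) value=5
Op 5: merge R1<->R0 -> R1=(8,5,0,0) R0=(8,5,0,0)
Op 6: inc R2 by 2 -> R2=(0,0,7,0) value=7
Op 7: inc R0 by 5 -> R0=(13,5,0,0) value=18
Op 8: merge R0<->R1 -> R0=(13,5,0,0) R1=(13,5,0,0)
Op 9: inc R3 by 1 -> R3=(0,0,0,1) value=1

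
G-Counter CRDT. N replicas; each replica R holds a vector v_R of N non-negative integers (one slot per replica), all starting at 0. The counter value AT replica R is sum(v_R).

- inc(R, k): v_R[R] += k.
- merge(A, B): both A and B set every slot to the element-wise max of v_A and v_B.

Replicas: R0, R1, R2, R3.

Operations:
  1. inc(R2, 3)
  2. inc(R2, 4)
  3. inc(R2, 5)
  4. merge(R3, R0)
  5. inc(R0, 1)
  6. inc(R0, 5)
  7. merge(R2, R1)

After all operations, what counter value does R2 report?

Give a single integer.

Answer: 12

Derivation:
Op 1: inc R2 by 3 -> R2=(0,0,3,0) value=3
Op 2: inc R2 by 4 -> R2=(0,0,7,0) value=7
Op 3: inc R2 by 5 -> R2=(0,0,12,0) value=12
Op 4: merge R3<->R0 -> R3=(0,0,0,0) R0=(0,0,0,0)
Op 5: inc R0 by 1 -> R0=(1,0,0,0) value=1
Op 6: inc R0 by 5 -> R0=(6,0,0,0) value=6
Op 7: merge R2<->R1 -> R2=(0,0,12,0) R1=(0,0,12,0)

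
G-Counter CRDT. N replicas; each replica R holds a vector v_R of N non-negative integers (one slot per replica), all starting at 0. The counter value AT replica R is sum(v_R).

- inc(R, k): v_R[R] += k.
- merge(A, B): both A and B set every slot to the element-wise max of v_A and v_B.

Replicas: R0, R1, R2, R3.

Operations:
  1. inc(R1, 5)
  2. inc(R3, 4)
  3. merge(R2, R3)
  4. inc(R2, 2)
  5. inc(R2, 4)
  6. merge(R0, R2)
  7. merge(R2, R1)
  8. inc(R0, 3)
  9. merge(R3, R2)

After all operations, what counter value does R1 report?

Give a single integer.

Answer: 15

Derivation:
Op 1: inc R1 by 5 -> R1=(0,5,0,0) value=5
Op 2: inc R3 by 4 -> R3=(0,0,0,4) value=4
Op 3: merge R2<->R3 -> R2=(0,0,0,4) R3=(0,0,0,4)
Op 4: inc R2 by 2 -> R2=(0,0,2,4) value=6
Op 5: inc R2 by 4 -> R2=(0,0,6,4) value=10
Op 6: merge R0<->R2 -> R0=(0,0,6,4) R2=(0,0,6,4)
Op 7: merge R2<->R1 -> R2=(0,5,6,4) R1=(0,5,6,4)
Op 8: inc R0 by 3 -> R0=(3,0,6,4) value=13
Op 9: merge R3<->R2 -> R3=(0,5,6,4) R2=(0,5,6,4)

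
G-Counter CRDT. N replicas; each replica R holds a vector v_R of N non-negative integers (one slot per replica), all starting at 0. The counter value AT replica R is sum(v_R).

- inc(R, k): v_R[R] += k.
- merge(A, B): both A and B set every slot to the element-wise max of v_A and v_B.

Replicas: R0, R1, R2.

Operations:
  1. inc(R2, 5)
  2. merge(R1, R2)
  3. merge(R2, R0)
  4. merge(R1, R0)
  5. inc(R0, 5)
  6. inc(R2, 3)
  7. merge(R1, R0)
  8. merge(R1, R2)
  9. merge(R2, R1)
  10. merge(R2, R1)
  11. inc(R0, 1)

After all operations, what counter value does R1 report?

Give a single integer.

Answer: 13

Derivation:
Op 1: inc R2 by 5 -> R2=(0,0,5) value=5
Op 2: merge R1<->R2 -> R1=(0,0,5) R2=(0,0,5)
Op 3: merge R2<->R0 -> R2=(0,0,5) R0=(0,0,5)
Op 4: merge R1<->R0 -> R1=(0,0,5) R0=(0,0,5)
Op 5: inc R0 by 5 -> R0=(5,0,5) value=10
Op 6: inc R2 by 3 -> R2=(0,0,8) value=8
Op 7: merge R1<->R0 -> R1=(5,0,5) R0=(5,0,5)
Op 8: merge R1<->R2 -> R1=(5,0,8) R2=(5,0,8)
Op 9: merge R2<->R1 -> R2=(5,0,8) R1=(5,0,8)
Op 10: merge R2<->R1 -> R2=(5,0,8) R1=(5,0,8)
Op 11: inc R0 by 1 -> R0=(6,0,5) value=11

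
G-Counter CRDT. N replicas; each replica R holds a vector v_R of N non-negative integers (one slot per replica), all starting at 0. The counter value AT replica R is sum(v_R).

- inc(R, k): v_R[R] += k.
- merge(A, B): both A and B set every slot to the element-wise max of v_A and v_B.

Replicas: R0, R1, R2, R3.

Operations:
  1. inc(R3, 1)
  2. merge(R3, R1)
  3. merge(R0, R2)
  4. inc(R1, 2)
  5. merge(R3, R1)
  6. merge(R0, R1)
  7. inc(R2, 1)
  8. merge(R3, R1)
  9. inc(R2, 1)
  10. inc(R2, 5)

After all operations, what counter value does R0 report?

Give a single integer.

Op 1: inc R3 by 1 -> R3=(0,0,0,1) value=1
Op 2: merge R3<->R1 -> R3=(0,0,0,1) R1=(0,0,0,1)
Op 3: merge R0<->R2 -> R0=(0,0,0,0) R2=(0,0,0,0)
Op 4: inc R1 by 2 -> R1=(0,2,0,1) value=3
Op 5: merge R3<->R1 -> R3=(0,2,0,1) R1=(0,2,0,1)
Op 6: merge R0<->R1 -> R0=(0,2,0,1) R1=(0,2,0,1)
Op 7: inc R2 by 1 -> R2=(0,0,1,0) value=1
Op 8: merge R3<->R1 -> R3=(0,2,0,1) R1=(0,2,0,1)
Op 9: inc R2 by 1 -> R2=(0,0,2,0) value=2
Op 10: inc R2 by 5 -> R2=(0,0,7,0) value=7

Answer: 3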